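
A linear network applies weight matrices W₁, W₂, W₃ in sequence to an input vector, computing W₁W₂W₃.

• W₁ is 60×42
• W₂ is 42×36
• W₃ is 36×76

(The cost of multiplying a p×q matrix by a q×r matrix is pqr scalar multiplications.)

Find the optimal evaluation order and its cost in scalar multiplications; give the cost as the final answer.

(W₁(W₂W₃)): cost 306432.
((W₁W₂)W₃): cost 254880.
Optimal: ((W₁W₂)W₃) with cost 254880.

254880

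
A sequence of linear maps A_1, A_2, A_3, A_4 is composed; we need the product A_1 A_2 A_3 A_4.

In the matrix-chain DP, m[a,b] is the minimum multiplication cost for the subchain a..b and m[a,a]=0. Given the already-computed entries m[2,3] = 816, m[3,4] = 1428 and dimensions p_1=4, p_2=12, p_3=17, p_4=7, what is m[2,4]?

1292

m[2,4] = min over k∈[2,3] of m[2,k]+m[k+1,4]+p_{1}·p_k·p_{4}.
k=2: 0 + 1428 + 4·12·7 = 1764; k=3: 816 + 0 + 4·17·7 = 1292.
Minimum: 1292 at k=3.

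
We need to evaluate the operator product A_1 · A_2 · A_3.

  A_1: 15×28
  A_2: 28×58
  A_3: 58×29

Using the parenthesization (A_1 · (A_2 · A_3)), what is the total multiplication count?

59276

(A_2 · A_3): 28×58 by 58×29 → 28×29, cost 28·58·29 = 47096
(A_1 · (A_2 · A_3)): 15×28 by 28×29 → 15×29, cost 15·28·29 = 12180; cumulative 59276
Total: 59276 scalar multiplications.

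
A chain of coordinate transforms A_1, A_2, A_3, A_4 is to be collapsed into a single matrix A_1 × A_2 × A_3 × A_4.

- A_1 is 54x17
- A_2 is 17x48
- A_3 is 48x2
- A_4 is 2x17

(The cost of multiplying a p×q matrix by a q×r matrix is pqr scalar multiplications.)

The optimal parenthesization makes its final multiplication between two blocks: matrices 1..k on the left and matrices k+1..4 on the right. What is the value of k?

3

Adjacent pairs: A_1A_2 = 54·17·48 = 44064; A_2A_3 = 17·48·2 = 1632; A_3A_4 = 48·2·17 = 1632.
Length 3: A_1..A_3: k=1: 0+1632+54·17·2=3468; k=2: 44064+0+54·48·2=49248 → min 3468 | A_2..A_4: k=2: 0+1632+17·48·17=15504; k=3: 1632+0+17·2·17=2210 → min 2210.
Top-level splits: k=1: (A_1..A_1)·(A_2..A_4) → 0+2210+54·17·17 = 17816; k=2: (A_1..A_2)·(A_3..A_4) → 44064+1632+54·48·17 = 89760; k=3: (A_1..A_3)·(A_4..A_4) → 3468+0+54·2·17 = 5304.
Best split is after A_3, i.e. k = 3.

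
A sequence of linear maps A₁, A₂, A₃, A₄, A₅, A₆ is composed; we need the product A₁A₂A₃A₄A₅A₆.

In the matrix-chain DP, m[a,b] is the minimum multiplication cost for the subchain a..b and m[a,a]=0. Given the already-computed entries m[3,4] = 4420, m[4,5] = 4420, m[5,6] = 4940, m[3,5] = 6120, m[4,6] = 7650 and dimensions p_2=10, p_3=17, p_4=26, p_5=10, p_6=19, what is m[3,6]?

m[3,6] = min over k∈[3,5] of m[3,k]+m[k+1,6]+p_{2}·p_k·p_{6}.
k=3: 0 + 7650 + 10·17·19 = 10880; k=4: 4420 + 4940 + 10·26·19 = 14300; k=5: 6120 + 0 + 10·10·19 = 8020.
Minimum: 8020 at k=5.

8020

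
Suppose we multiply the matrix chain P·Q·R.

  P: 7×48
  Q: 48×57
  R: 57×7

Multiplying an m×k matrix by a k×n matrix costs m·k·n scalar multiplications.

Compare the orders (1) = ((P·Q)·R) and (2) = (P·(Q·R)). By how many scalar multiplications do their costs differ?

441

Order (1) = ((P·Q)·R): (P·Q): 7×48 by 48×57 → 7×57, cost 7·48·57 = 19152; ((P·Q)·R): 7×57 by 57×7 → 7×7, cost 7·57·7 = 2793; cumulative 21945. Total 21945.
Order (2) = (P·(Q·R)): (Q·R): 48×57 by 57×7 → 48×7, cost 48·57·7 = 19152; (P·(Q·R)): 7×48 by 48×7 → 7×7, cost 7·48·7 = 2352; cumulative 21504. Total 21504.
Difference: |21945 − 21504| = 441.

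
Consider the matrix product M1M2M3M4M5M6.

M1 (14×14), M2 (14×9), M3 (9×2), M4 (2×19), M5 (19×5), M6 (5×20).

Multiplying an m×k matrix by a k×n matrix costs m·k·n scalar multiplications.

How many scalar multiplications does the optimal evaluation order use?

Adjacent pairs: M1M2 = 14·14·9 = 1764; M2M3 = 14·9·2 = 252; M3M4 = 9·2·19 = 342; M4M5 = 2·19·5 = 190; M5M6 = 19·5·20 = 1900.
Length 3: M1..M3: k=1: 0+252+14·14·2=644; k=2: 1764+0+14·9·2=2016 → min 644 | M2..M4: k=2: 0+342+14·9·19=2736; k=3: 252+0+14·2·19=784 → min 784 | M3..M5: k=3: 0+190+9·2·5=280; k=4: 342+0+9·19·5=1197 → min 280 | M4..M6: k=4: 0+1900+2·19·20=2660; k=5: 190+0+2·5·20=390 → min 390.
Length 4: M1..M4: k=1: 0+784+14·14·19=4508; k=2: 1764+342+14·9·19=4500; k=3: 644+0+14·2·19=1176 → min 1176 | M2..M5: k=2: 0+280+14·9·5=910; k=3: 252+190+14·2·5=582; k=4: 784+0+14·19·5=2114 → min 582 | M3..M6: k=3: 0+390+9·2·20=750; k=4: 342+1900+9·19·20=5662; k=5: 280+0+9·5·20=1180 → min 750.
Length 5: M1..M5: k=1: 0+582+14·14·5=1562; k=2: 1764+280+14·9·5=2674; k=3: 644+190+14·2·5=974; k=4: 1176+0+14·19·5=2506 → min 974 | M2..M6: k=2: 0+750+14·9·20=3270; k=3: 252+390+14·2·20=1202; k=4: 784+1900+14·19·20=8004; k=5: 582+0+14·5·20=1982 → min 1202.
Length 6: M1..M6: k=1: 0+1202+14·14·20=5122; k=2: 1764+750+14·9·20=5034; k=3: 644+390+14·2·20=1594; k=4: 1176+1900+14·19·20=8396; k=5: 974+0+14·5·20=2374 → min 1594.
Optimal order: ((M1(M2M3))((M4M5)M6)) with cost 1594.

1594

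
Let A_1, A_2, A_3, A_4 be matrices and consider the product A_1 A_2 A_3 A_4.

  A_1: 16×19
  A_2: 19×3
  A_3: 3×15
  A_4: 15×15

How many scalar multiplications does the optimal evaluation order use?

2307

Adjacent pairs: A_1A_2 = 16·19·3 = 912; A_2A_3 = 19·3·15 = 855; A_3A_4 = 3·15·15 = 675.
Length 3: A_1..A_3: k=1: 0+855+16·19·15=5415; k=2: 912+0+16·3·15=1632 → min 1632 | A_2..A_4: k=2: 0+675+19·3·15=1530; k=3: 855+0+19·15·15=5130 → min 1530.
Length 4: A_1..A_4: k=1: 0+1530+16·19·15=6090; k=2: 912+675+16·3·15=2307; k=3: 1632+0+16·15·15=5232 → min 2307.
Optimal order: ((A_1 A_2) (A_3 A_4)) with cost 2307.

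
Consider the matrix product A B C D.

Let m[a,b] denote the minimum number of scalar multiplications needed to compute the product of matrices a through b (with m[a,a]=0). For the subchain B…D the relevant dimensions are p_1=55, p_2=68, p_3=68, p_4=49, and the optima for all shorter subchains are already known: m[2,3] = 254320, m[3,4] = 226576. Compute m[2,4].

m[2,4] = min over k∈[2,3] of m[2,k]+m[k+1,4]+p_{1}·p_k·p_{4}.
k=2: 0 + 226576 + 55·68·49 = 409836; k=3: 254320 + 0 + 55·68·49 = 437580.
Minimum: 409836 at k=2.

409836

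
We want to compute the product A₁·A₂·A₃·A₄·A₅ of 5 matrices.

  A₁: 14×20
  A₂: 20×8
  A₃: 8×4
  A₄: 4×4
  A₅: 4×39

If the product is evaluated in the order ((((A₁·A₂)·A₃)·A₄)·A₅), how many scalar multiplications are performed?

5096

(A₁·A₂): 14×20 by 20×8 → 14×8, cost 14·20·8 = 2240
((A₁·A₂)·A₃): 14×8 by 8×4 → 14×4, cost 14·8·4 = 448; cumulative 2688
(((A₁·A₂)·A₃)·A₄): 14×4 by 4×4 → 14×4, cost 14·4·4 = 224; cumulative 2912
((((A₁·A₂)·A₃)·A₄)·A₅): 14×4 by 4×39 → 14×39, cost 14·4·39 = 2184; cumulative 5096
Total: 5096 scalar multiplications.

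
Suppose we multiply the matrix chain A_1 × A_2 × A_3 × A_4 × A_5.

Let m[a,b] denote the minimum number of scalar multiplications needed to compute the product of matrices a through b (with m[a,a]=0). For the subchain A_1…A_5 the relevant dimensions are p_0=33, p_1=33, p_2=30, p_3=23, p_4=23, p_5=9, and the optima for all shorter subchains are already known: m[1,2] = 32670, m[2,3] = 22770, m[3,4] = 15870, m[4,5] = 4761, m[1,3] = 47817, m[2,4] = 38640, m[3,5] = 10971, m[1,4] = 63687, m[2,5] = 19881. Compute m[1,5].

m[1,5] = min over k∈[1,4] of m[1,k]+m[k+1,5]+p_{0}·p_k·p_{5}.
k=1: 0 + 19881 + 33·33·9 = 29682; k=2: 32670 + 10971 + 33·30·9 = 52551; k=3: 47817 + 4761 + 33·23·9 = 59409; k=4: 63687 + 0 + 33·23·9 = 70518.
Minimum: 29682 at k=1.

29682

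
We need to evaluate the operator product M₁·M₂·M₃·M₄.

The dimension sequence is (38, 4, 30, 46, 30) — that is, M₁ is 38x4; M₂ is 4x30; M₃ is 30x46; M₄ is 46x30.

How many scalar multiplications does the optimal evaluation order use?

Adjacent pairs: M₁M₂ = 38·4·30 = 4560; M₂M₃ = 4·30·46 = 5520; M₃M₄ = 30·46·30 = 41400.
Length 3: M₁..M₃: k=1: 0+5520+38·4·46=12512; k=2: 4560+0+38·30·46=57000 → min 12512 | M₂..M₄: k=2: 0+41400+4·30·30=45000; k=3: 5520+0+4·46·30=11040 → min 11040.
Length 4: M₁..M₄: k=1: 0+11040+38·4·30=15600; k=2: 4560+41400+38·30·30=80160; k=3: 12512+0+38·46·30=64952 → min 15600.
Optimal order: (M₁·((M₂·M₃)·M₄)) with cost 15600.

15600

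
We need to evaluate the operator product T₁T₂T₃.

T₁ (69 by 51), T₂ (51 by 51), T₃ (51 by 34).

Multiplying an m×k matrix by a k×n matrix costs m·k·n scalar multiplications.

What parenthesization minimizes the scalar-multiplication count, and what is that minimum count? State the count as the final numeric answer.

208080

(T₁(T₂T₃)): cost 208080.
((T₁T₂)T₃): cost 299115.
Optimal: (T₁(T₂T₃)) with cost 208080.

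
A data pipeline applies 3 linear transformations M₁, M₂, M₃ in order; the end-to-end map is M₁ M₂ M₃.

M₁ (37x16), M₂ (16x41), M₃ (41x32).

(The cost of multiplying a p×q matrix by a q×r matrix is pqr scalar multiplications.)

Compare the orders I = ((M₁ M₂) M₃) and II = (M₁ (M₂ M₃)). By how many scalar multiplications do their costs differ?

32880

Order I = ((M₁ M₂) M₃): (M₁ M₂): 37×16 by 16×41 → 37×41, cost 37·16·41 = 24272; ((M₁ M₂) M₃): 37×41 by 41×32 → 37×32, cost 37·41·32 = 48544; cumulative 72816. Total 72816.
Order II = (M₁ (M₂ M₃)): (M₂ M₃): 16×41 by 41×32 → 16×32, cost 16·41·32 = 20992; (M₁ (M₂ M₃)): 37×16 by 16×32 → 37×32, cost 37·16·32 = 18944; cumulative 39936. Total 39936.
Difference: |72816 − 39936| = 32880.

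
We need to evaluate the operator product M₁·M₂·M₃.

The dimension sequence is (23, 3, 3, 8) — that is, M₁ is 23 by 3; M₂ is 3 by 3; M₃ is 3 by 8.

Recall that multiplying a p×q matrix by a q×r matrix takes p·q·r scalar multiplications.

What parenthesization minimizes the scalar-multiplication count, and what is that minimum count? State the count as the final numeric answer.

(M₁·(M₂·M₃)): cost 624.
((M₁·M₂)·M₃): cost 759.
Optimal: (M₁·(M₂·M₃)) with cost 624.

624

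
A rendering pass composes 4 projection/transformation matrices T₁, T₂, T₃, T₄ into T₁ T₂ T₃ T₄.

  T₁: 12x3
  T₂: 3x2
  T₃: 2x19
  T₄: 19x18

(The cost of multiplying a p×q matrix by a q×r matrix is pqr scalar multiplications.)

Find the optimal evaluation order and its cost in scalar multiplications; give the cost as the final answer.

1188

Adjacent pairs: T₁T₂ = 12·3·2 = 72; T₂T₃ = 3·2·19 = 114; T₃T₄ = 2·19·18 = 684.
Length 3: T₁..T₃: k=1: 0+114+12·3·19=798; k=2: 72+0+12·2·19=528 → min 528 | T₂..T₄: k=2: 0+684+3·2·18=792; k=3: 114+0+3·19·18=1140 → min 792.
Length 4: T₁..T₄: k=1: 0+792+12·3·18=1440; k=2: 72+684+12·2·18=1188; k=3: 528+0+12·19·18=4632 → min 1188.
Optimal parenthesization: ((T₁ T₂) (T₃ T₄)) with cost 1188.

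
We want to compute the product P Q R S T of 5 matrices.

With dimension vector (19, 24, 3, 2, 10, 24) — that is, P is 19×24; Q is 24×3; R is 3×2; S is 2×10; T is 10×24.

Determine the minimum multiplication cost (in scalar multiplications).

Adjacent pairs: PQ = 19·24·3 = 1368; QR = 24·3·2 = 144; RS = 3·2·10 = 60; ST = 2·10·24 = 480.
Length 3: P..R: k=1: 0+144+19·24·2=1056; k=2: 1368+0+19·3·2=1482 → min 1056 | Q..S: k=2: 0+60+24·3·10=780; k=3: 144+0+24·2·10=624 → min 624 | R..T: k=3: 0+480+3·2·24=624; k=4: 60+0+3·10·24=780 → min 624.
Length 4: P..S: k=1: 0+624+19·24·10=5184; k=2: 1368+60+19·3·10=1998; k=3: 1056+0+19·2·10=1436 → min 1436 | Q..T: k=2: 0+624+24·3·24=2352; k=3: 144+480+24·2·24=1776; k=4: 624+0+24·10·24=6384 → min 1776.
Length 5: P..T: k=1: 0+1776+19·24·24=12720; k=2: 1368+624+19·3·24=3360; k=3: 1056+480+19·2·24=2448; k=4: 1436+0+19·10·24=5996 → min 2448.
Optimal order: ((P (Q R)) (S T)) with cost 2448.

2448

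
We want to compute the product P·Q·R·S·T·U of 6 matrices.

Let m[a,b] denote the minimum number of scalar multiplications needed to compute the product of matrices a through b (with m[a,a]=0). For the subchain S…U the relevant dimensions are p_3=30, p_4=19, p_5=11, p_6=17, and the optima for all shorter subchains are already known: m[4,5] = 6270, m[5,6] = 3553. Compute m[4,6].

m[4,6] = min over k∈[4,5] of m[4,k]+m[k+1,6]+p_{3}·p_k·p_{6}.
k=4: 0 + 3553 + 30·19·17 = 13243; k=5: 6270 + 0 + 30·11·17 = 11880.
Minimum: 11880 at k=5.

11880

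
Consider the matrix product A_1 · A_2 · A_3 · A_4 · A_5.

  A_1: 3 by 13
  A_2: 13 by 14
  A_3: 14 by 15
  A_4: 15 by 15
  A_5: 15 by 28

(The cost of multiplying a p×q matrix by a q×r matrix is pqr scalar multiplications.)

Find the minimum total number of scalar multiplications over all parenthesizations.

Adjacent pairs: A_1A_2 = 3·13·14 = 546; A_2A_3 = 13·14·15 = 2730; A_3A_4 = 14·15·15 = 3150; A_4A_5 = 15·15·28 = 6300.
Length 3: A_1..A_3: k=1: 0+2730+3·13·15=3315; k=2: 546+0+3·14·15=1176 → min 1176 | A_2..A_4: k=2: 0+3150+13·14·15=5880; k=3: 2730+0+13·15·15=5655 → min 5655 | A_3..A_5: k=3: 0+6300+14·15·28=12180; k=4: 3150+0+14·15·28=9030 → min 9030.
Length 4: A_1..A_4: k=1: 0+5655+3·13·15=6240; k=2: 546+3150+3·14·15=4326; k=3: 1176+0+3·15·15=1851 → min 1851 | A_2..A_5: k=2: 0+9030+13·14·28=14126; k=3: 2730+6300+13·15·28=14490; k=4: 5655+0+13·15·28=11115 → min 11115.
Length 5: A_1..A_5: k=1: 0+11115+3·13·28=12207; k=2: 546+9030+3·14·28=10752; k=3: 1176+6300+3·15·28=8736; k=4: 1851+0+3·15·28=3111 → min 3111.
Optimal order: ((((A_1 · A_2) · A_3) · A_4) · A_5) with cost 3111.

3111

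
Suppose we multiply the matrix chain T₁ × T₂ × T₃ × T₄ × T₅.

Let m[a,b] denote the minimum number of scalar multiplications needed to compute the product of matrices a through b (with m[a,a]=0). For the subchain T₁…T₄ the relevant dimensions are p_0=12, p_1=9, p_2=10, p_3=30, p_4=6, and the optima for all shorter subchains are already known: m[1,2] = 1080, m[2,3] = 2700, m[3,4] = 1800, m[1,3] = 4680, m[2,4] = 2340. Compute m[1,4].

m[1,4] = min over k∈[1,3] of m[1,k]+m[k+1,4]+p_{0}·p_k·p_{4}.
k=1: 0 + 2340 + 12·9·6 = 2988; k=2: 1080 + 1800 + 12·10·6 = 3600; k=3: 4680 + 0 + 12·30·6 = 6840.
Minimum: 2988 at k=1.

2988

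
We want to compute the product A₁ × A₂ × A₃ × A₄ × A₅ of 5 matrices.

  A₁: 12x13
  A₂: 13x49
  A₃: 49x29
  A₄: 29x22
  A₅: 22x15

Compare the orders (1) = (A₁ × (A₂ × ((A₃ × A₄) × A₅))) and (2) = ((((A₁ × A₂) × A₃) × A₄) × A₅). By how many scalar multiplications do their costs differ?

23015

Order (1) = (A₁ × (A₂ × ((A₃ × A₄) × A₅))): (A₃ × A₄): 49×29 by 29×22 → 49×22, cost 49·29·22 = 31262; ((A₃ × A₄) × A₅): 49×22 by 22×15 → 49×15, cost 49·22·15 = 16170; cumulative 47432; (A₂ × ((A₃ × A₄) × A₅)): 13×49 by 49×15 → 13×15, cost 13·49·15 = 9555; cumulative 56987; (A₁ × (A₂ × ((A₃ × A₄) × A₅))): 12×13 by 13×15 → 12×15, cost 12·13·15 = 2340; cumulative 59327. Total 59327.
Order (2) = ((((A₁ × A₂) × A₃) × A₄) × A₅): (A₁ × A₂): 12×13 by 13×49 → 12×49, cost 12·13·49 = 7644; ((A₁ × A₂) × A₃): 12×49 by 49×29 → 12×29, cost 12·49·29 = 17052; cumulative 24696; (((A₁ × A₂) × A₃) × A₄): 12×29 by 29×22 → 12×22, cost 12·29·22 = 7656; cumulative 32352; ((((A₁ × A₂) × A₃) × A₄) × A₅): 12×22 by 22×15 → 12×15, cost 12·22·15 = 3960; cumulative 36312. Total 36312.
Difference: |59327 − 36312| = 23015.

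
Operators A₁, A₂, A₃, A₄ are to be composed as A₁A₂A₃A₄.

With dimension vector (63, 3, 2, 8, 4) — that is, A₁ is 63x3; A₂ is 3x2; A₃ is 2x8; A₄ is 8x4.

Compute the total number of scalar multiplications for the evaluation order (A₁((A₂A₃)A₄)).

900

(A₂A₃): 3×2 by 2×8 → 3×8, cost 3·2·8 = 48
((A₂A₃)A₄): 3×8 by 8×4 → 3×4, cost 3·8·4 = 96; cumulative 144
(A₁((A₂A₃)A₄)): 63×3 by 3×4 → 63×4, cost 63·3·4 = 756; cumulative 900
Total: 900 scalar multiplications.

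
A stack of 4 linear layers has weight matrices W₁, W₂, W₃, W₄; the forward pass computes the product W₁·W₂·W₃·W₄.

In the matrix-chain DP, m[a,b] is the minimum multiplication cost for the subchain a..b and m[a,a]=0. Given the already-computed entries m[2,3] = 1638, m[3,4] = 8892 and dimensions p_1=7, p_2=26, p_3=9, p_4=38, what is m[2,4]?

m[2,4] = min over k∈[2,3] of m[2,k]+m[k+1,4]+p_{1}·p_k·p_{4}.
k=2: 0 + 8892 + 7·26·38 = 15808; k=3: 1638 + 0 + 7·9·38 = 4032.
Minimum: 4032 at k=3.

4032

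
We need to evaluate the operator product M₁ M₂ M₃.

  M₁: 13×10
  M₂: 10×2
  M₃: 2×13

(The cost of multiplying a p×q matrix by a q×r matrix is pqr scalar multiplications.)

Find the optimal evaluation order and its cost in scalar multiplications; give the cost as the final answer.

598

(M₁ (M₂ M₃)): cost 1950.
((M₁ M₂) M₃): cost 598.
Optimal: ((M₁ M₂) M₃) with cost 598.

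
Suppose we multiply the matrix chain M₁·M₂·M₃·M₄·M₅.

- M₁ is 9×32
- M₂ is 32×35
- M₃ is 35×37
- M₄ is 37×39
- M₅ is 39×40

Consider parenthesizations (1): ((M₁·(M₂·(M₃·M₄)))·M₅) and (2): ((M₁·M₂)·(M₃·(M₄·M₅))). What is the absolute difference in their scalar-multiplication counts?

Order (1) = ((M₁·(M₂·(M₃·M₄)))·M₅): (M₃·M₄): 35×37 by 37×39 → 35×39, cost 35·37·39 = 50505; (M₂·(M₃·M₄)): 32×35 by 35×39 → 32×39, cost 32·35·39 = 43680; cumulative 94185; (M₁·(M₂·(M₃·M₄))): 9×32 by 32×39 → 9×39, cost 9·32·39 = 11232; cumulative 105417; ((M₁·(M₂·(M₃·M₄)))·M₅): 9×39 by 39×40 → 9×40, cost 9·39·40 = 14040; cumulative 119457. Total 119457.
Order (2) = ((M₁·M₂)·(M₃·(M₄·M₅))): (M₁·M₂): 9×32 by 32×35 → 9×35, cost 9·32·35 = 10080; (M₄·M₅): 37×39 by 39×40 → 37×40, cost 37·39·40 = 57720; (M₃·(M₄·M₅)): 35×37 by 37×40 → 35×40, cost 35·37·40 = 51800; cumulative 109520; ((M₁·M₂)·(M₃·(M₄·M₅))): 9×35 by 35×40 → 9×40, cost 9·35·40 = 12600; cumulative 132200. Total 132200.
Difference: |119457 − 132200| = 12743.

12743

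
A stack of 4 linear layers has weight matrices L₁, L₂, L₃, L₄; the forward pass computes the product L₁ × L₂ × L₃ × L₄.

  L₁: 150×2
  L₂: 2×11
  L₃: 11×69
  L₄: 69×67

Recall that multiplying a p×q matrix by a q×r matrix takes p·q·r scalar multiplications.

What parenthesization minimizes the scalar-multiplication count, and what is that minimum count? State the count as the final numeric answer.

30864

Adjacent pairs: L₁L₂ = 150·2·11 = 3300; L₂L₃ = 2·11·69 = 1518; L₃L₄ = 11·69·67 = 50853.
Length 3: L₁..L₃: k=1: 0+1518+150·2·69=22218; k=2: 3300+0+150·11·69=117150 → min 22218 | L₂..L₄: k=2: 0+50853+2·11·67=52327; k=3: 1518+0+2·69·67=10764 → min 10764.
Length 4: L₁..L₄: k=1: 0+10764+150·2·67=30864; k=2: 3300+50853+150·11·67=164703; k=3: 22218+0+150·69·67=715668 → min 30864.
Optimal parenthesization: (L₁ × ((L₂ × L₃) × L₄)) with cost 30864.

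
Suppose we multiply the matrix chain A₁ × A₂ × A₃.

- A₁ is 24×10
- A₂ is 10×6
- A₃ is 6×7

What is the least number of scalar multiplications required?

Order (A₁ × (A₂ × A₃)): (A₂ × A₃): 10×6 by 6×7 → 10×7, cost 10·6·7 = 420; (A₁ × (A₂ × A₃)): 24×10 by 10×7 → 24×7, cost 24·10·7 = 1680; cumulative 2100. Total 2100.
Order ((A₁ × A₂) × A₃): (A₁ × A₂): 24×10 by 10×6 → 24×6, cost 24·10·6 = 1440; ((A₁ × A₂) × A₃): 24×6 by 6×7 → 24×7, cost 24·6·7 = 1008; cumulative 2448. Total 2448.
Minimum: 2100.

2100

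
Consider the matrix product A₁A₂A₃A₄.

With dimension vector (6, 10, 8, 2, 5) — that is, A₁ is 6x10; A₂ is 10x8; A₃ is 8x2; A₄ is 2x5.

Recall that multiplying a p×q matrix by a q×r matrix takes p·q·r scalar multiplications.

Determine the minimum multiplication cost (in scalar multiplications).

340

Adjacent pairs: A₁A₂ = 6·10·8 = 480; A₂A₃ = 10·8·2 = 160; A₃A₄ = 8·2·5 = 80.
Length 3: A₁..A₃: k=1: 0+160+6·10·2=280; k=2: 480+0+6·8·2=576 → min 280 | A₂..A₄: k=2: 0+80+10·8·5=480; k=3: 160+0+10·2·5=260 → min 260.
Length 4: A₁..A₄: k=1: 0+260+6·10·5=560; k=2: 480+80+6·8·5=800; k=3: 280+0+6·2·5=340 → min 340.
Optimal order: ((A₁(A₂A₃))A₄) with cost 340.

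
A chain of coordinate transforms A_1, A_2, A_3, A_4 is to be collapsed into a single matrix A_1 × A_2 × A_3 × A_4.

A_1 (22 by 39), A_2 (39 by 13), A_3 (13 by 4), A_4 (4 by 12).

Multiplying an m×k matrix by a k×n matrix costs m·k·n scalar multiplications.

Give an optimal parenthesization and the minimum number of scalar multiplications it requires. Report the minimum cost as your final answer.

Adjacent pairs: A_1A_2 = 22·39·13 = 11154; A_2A_3 = 39·13·4 = 2028; A_3A_4 = 13·4·12 = 624.
Length 3: A_1..A_3: k=1: 0+2028+22·39·4=5460; k=2: 11154+0+22·13·4=12298 → min 5460 | A_2..A_4: k=2: 0+624+39·13·12=6708; k=3: 2028+0+39·4·12=3900 → min 3900.
Length 4: A_1..A_4: k=1: 0+3900+22·39·12=14196; k=2: 11154+624+22·13·12=15210; k=3: 5460+0+22·4·12=6516 → min 6516.
Optimal parenthesization: ((A_1 × (A_2 × A_3)) × A_4) with cost 6516.

6516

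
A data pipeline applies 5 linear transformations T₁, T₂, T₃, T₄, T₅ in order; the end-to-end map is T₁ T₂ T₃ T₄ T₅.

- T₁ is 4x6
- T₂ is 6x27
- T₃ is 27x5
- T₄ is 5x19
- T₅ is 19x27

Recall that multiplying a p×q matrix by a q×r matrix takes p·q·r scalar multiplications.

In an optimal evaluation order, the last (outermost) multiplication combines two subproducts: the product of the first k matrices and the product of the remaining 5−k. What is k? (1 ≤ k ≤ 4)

Adjacent pairs: T₁T₂ = 4·6·27 = 648; T₂T₃ = 6·27·5 = 810; T₃T₄ = 27·5·19 = 2565; T₄T₅ = 5·19·27 = 2565.
Length 3: T₁..T₃: k=1: 0+810+4·6·5=930; k=2: 648+0+4·27·5=1188 → min 930 | T₂..T₄: k=2: 0+2565+6·27·19=5643; k=3: 810+0+6·5·19=1380 → min 1380 | T₃..T₅: k=3: 0+2565+27·5·27=6210; k=4: 2565+0+27·19·27=16416 → min 6210.
Length 4: T₁..T₄: k=1: 0+1380+4·6·19=1836; k=2: 648+2565+4·27·19=5265; k=3: 930+0+4·5·19=1310 → min 1310 | T₂..T₅: k=2: 0+6210+6·27·27=10584; k=3: 810+2565+6·5·27=4185; k=4: 1380+0+6·19·27=4458 → min 4185.
Top-level splits: k=1: (T₁..T₁)·(T₂..T₅) → 0+4185+4·6·27 = 4833; k=2: (T₁..T₂)·(T₃..T₅) → 648+6210+4·27·27 = 9774; k=3: (T₁..T₃)·(T₄..T₅) → 930+2565+4·5·27 = 4035; k=4: (T₁..T₄)·(T₅..T₅) → 1310+0+4·19·27 = 3362.
Best split is after T₄, i.e. k = 4.

4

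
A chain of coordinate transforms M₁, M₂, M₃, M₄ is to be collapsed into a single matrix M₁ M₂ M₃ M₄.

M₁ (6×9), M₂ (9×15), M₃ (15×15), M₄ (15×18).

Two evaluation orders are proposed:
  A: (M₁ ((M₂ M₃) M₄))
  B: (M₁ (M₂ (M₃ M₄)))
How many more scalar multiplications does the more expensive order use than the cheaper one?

Order A = (M₁ ((M₂ M₃) M₄)): (M₂ M₃): 9×15 by 15×15 → 9×15, cost 9·15·15 = 2025; ((M₂ M₃) M₄): 9×15 by 15×18 → 9×18, cost 9·15·18 = 2430; cumulative 4455; (M₁ ((M₂ M₃) M₄)): 6×9 by 9×18 → 6×18, cost 6·9·18 = 972; cumulative 5427. Total 5427.
Order B = (M₁ (M₂ (M₃ M₄))): (M₃ M₄): 15×15 by 15×18 → 15×18, cost 15·15·18 = 4050; (M₂ (M₃ M₄)): 9×15 by 15×18 → 9×18, cost 9·15·18 = 2430; cumulative 6480; (M₁ (M₂ (M₃ M₄))): 6×9 by 9×18 → 6×18, cost 6·9·18 = 972; cumulative 7452. Total 7452.
Difference: |5427 − 7452| = 2025.

2025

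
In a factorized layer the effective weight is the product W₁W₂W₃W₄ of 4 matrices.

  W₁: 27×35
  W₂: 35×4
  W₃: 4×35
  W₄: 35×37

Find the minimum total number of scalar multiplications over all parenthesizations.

12956

Adjacent pairs: W₁W₂ = 27·35·4 = 3780; W₂W₃ = 35·4·35 = 4900; W₃W₄ = 4·35·37 = 5180.
Length 3: W₁..W₃: k=1: 0+4900+27·35·35=37975; k=2: 3780+0+27·4·35=7560 → min 7560 | W₂..W₄: k=2: 0+5180+35·4·37=10360; k=3: 4900+0+35·35·37=50225 → min 10360.
Length 4: W₁..W₄: k=1: 0+10360+27·35·37=45325; k=2: 3780+5180+27·4·37=12956; k=3: 7560+0+27·35·37=42525 → min 12956.
Optimal order: ((W₁W₂)(W₃W₄)) with cost 12956.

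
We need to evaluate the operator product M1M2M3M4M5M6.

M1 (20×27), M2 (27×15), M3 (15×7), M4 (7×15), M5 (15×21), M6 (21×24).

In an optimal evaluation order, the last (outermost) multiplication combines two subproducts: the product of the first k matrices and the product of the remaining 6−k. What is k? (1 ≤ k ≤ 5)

3

Adjacent pairs: M1M2 = 20·27·15 = 8100; M2M3 = 27·15·7 = 2835; M3M4 = 15·7·15 = 1575; M4M5 = 7·15·21 = 2205; M5M6 = 15·21·24 = 7560.
Length 3: M1..M3: k=1: 0+2835+20·27·7=6615; k=2: 8100+0+20·15·7=10200 → min 6615 | M2..M4: k=2: 0+1575+27·15·15=7650; k=3: 2835+0+27·7·15=5670 → min 5670 | M3..M5: k=3: 0+2205+15·7·21=4410; k=4: 1575+0+15·15·21=6300 → min 4410 | M4..M6: k=4: 0+7560+7·15·24=10080; k=5: 2205+0+7·21·24=5733 → min 5733.
Length 4: M1..M4: k=1: 0+5670+20·27·15=13770; k=2: 8100+1575+20·15·15=14175; k=3: 6615+0+20·7·15=8715 → min 8715 | M2..M5: k=2: 0+4410+27·15·21=12915; k=3: 2835+2205+27·7·21=9009; k=4: 5670+0+27·15·21=14175 → min 9009 | M3..M6: k=3: 0+5733+15·7·24=8253; k=4: 1575+7560+15·15·24=14535; k=5: 4410+0+15·21·24=11970 → min 8253.
Length 5: M1..M5: k=1: 0+9009+20·27·21=20349; k=2: 8100+4410+20·15·21=18810; k=3: 6615+2205+20·7·21=11760; k=4: 8715+0+20·15·21=15015 → min 11760 | M2..M6: k=2: 0+8253+27·15·24=17973; k=3: 2835+5733+27·7·24=13104; k=4: 5670+7560+27·15·24=22950; k=5: 9009+0+27·21·24=22617 → min 13104.
Top-level splits: k=1: (M1..M1)·(M2..M6) → 0+13104+20·27·24 = 26064; k=2: (M1..M2)·(M3..M6) → 8100+8253+20·15·24 = 23553; k=3: (M1..M3)·(M4..M6) → 6615+5733+20·7·24 = 15708; k=4: (M1..M4)·(M5..M6) → 8715+7560+20·15·24 = 23475; k=5: (M1..M5)·(M6..M6) → 11760+0+20·21·24 = 21840.
Best split is after M3, i.e. k = 3.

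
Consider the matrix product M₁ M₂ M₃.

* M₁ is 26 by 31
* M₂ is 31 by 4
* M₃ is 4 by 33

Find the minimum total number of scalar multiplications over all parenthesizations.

6656

Order (M₁ (M₂ M₃)): (M₂ M₃): 31×4 by 4×33 → 31×33, cost 31·4·33 = 4092; (M₁ (M₂ M₃)): 26×31 by 31×33 → 26×33, cost 26·31·33 = 26598; cumulative 30690. Total 30690.
Order ((M₁ M₂) M₃): (M₁ M₂): 26×31 by 31×4 → 26×4, cost 26·31·4 = 3224; ((M₁ M₂) M₃): 26×4 by 4×33 → 26×33, cost 26·4·33 = 3432; cumulative 6656. Total 6656.
Minimum: 6656.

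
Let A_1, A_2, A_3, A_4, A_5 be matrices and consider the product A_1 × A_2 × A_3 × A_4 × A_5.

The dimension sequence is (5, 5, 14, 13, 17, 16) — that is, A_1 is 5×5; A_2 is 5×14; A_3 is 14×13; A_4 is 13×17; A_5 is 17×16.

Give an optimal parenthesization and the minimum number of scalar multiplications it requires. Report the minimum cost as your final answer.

3700

Adjacent pairs: A_1A_2 = 5·5·14 = 350; A_2A_3 = 5·14·13 = 910; A_3A_4 = 14·13·17 = 3094; A_4A_5 = 13·17·16 = 3536.
Length 3: A_1..A_3: k=1: 0+910+5·5·13=1235; k=2: 350+0+5·14·13=1260 → min 1235 | A_2..A_4: k=2: 0+3094+5·14·17=4284; k=3: 910+0+5·13·17=2015 → min 2015 | A_3..A_5: k=3: 0+3536+14·13·16=6448; k=4: 3094+0+14·17·16=6902 → min 6448.
Length 4: A_1..A_4: k=1: 0+2015+5·5·17=2440; k=2: 350+3094+5·14·17=4634; k=3: 1235+0+5·13·17=2340 → min 2340 | A_2..A_5: k=2: 0+6448+5·14·16=7568; k=3: 910+3536+5·13·16=5486; k=4: 2015+0+5·17·16=3375 → min 3375.
Length 5: A_1..A_5: k=1: 0+3375+5·5·16=3775; k=2: 350+6448+5·14·16=7918; k=3: 1235+3536+5·13·16=5811; k=4: 2340+0+5·17·16=3700 → min 3700.
Optimal parenthesization: (((A_1 × (A_2 × A_3)) × A_4) × A_5) with cost 3700.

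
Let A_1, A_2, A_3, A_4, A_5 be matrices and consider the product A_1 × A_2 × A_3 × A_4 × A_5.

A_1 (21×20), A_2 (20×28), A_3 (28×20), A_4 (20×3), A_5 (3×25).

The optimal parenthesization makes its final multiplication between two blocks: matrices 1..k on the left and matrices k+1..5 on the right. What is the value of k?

Adjacent pairs: A_1A_2 = 21·20·28 = 11760; A_2A_3 = 20·28·20 = 11200; A_3A_4 = 28·20·3 = 1680; A_4A_5 = 20·3·25 = 1500.
Length 3: A_1..A_3: k=1: 0+11200+21·20·20=19600; k=2: 11760+0+21·28·20=23520 → min 19600 | A_2..A_4: k=2: 0+1680+20·28·3=3360; k=3: 11200+0+20·20·3=12400 → min 3360 | A_3..A_5: k=3: 0+1500+28·20·25=15500; k=4: 1680+0+28·3·25=3780 → min 3780.
Length 4: A_1..A_4: k=1: 0+3360+21·20·3=4620; k=2: 11760+1680+21·28·3=15204; k=3: 19600+0+21·20·3=20860 → min 4620 | A_2..A_5: k=2: 0+3780+20·28·25=17780; k=3: 11200+1500+20·20·25=22700; k=4: 3360+0+20·3·25=4860 → min 4860.
Top-level splits: k=1: (A_1..A_1)·(A_2..A_5) → 0+4860+21·20·25 = 15360; k=2: (A_1..A_2)·(A_3..A_5) → 11760+3780+21·28·25 = 30240; k=3: (A_1..A_3)·(A_4..A_5) → 19600+1500+21·20·25 = 31600; k=4: (A_1..A_4)·(A_5..A_5) → 4620+0+21·3·25 = 6195.
Best split is after A_4, i.e. k = 4.

4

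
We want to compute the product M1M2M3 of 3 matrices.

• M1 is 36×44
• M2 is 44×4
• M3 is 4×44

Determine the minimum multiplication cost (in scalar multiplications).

12672

Order (M1(M2M3)): (M2M3): 44×4 by 4×44 → 44×44, cost 44·4·44 = 7744; (M1(M2M3)): 36×44 by 44×44 → 36×44, cost 36·44·44 = 69696; cumulative 77440. Total 77440.
Order ((M1M2)M3): (M1M2): 36×44 by 44×4 → 36×4, cost 36·44·4 = 6336; ((M1M2)M3): 36×4 by 4×44 → 36×44, cost 36·4·44 = 6336; cumulative 12672. Total 12672.
Minimum: 12672.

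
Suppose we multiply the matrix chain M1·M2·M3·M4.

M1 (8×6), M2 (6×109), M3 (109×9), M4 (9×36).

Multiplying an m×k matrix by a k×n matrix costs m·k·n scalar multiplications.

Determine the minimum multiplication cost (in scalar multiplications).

Adjacent pairs: M1M2 = 8·6·109 = 5232; M2M3 = 6·109·9 = 5886; M3M4 = 109·9·36 = 35316.
Length 3: M1..M3: k=1: 0+5886+8·6·9=6318; k=2: 5232+0+8·109·9=13080 → min 6318 | M2..M4: k=2: 0+35316+6·109·36=58860; k=3: 5886+0+6·9·36=7830 → min 7830.
Length 4: M1..M4: k=1: 0+7830+8·6·36=9558; k=2: 5232+35316+8·109·36=71940; k=3: 6318+0+8·9·36=8910 → min 8910.
Optimal order: ((M1·(M2·M3))·M4) with cost 8910.

8910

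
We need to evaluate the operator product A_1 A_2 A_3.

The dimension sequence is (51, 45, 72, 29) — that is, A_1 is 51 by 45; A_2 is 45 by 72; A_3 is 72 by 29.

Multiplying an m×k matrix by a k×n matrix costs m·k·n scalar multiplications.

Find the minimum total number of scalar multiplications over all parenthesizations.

Order (A_1 (A_2 A_3)): (A_2 A_3): 45×72 by 72×29 → 45×29, cost 45·72·29 = 93960; (A_1 (A_2 A_3)): 51×45 by 45×29 → 51×29, cost 51·45·29 = 66555; cumulative 160515. Total 160515.
Order ((A_1 A_2) A_3): (A_1 A_2): 51×45 by 45×72 → 51×72, cost 51·45·72 = 165240; ((A_1 A_2) A_3): 51×72 by 72×29 → 51×29, cost 51·72·29 = 106488; cumulative 271728. Total 271728.
Minimum: 160515.

160515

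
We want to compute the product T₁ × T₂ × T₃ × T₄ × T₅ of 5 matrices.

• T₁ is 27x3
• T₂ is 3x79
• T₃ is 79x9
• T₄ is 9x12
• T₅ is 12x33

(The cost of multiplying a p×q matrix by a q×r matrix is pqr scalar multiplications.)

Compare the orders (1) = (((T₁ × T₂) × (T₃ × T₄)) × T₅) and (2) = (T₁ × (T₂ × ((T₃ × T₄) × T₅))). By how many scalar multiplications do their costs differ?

Order (1) = (((T₁ × T₂) × (T₃ × T₄)) × T₅): (T₁ × T₂): 27×3 by 3×79 → 27×79, cost 27·3·79 = 6399; (T₃ × T₄): 79×9 by 9×12 → 79×12, cost 79·9·12 = 8532; ((T₁ × T₂) × (T₃ × T₄)): 27×79 by 79×12 → 27×12, cost 27·79·12 = 25596; cumulative 40527; (((T₁ × T₂) × (T₃ × T₄)) × T₅): 27×12 by 12×33 → 27×33, cost 27·12·33 = 10692; cumulative 51219. Total 51219.
Order (2) = (T₁ × (T₂ × ((T₃ × T₄) × T₅))): (T₃ × T₄): 79×9 by 9×12 → 79×12, cost 79·9·12 = 8532; ((T₃ × T₄) × T₅): 79×12 by 12×33 → 79×33, cost 79·12·33 = 31284; cumulative 39816; (T₂ × ((T₃ × T₄) × T₅)): 3×79 by 79×33 → 3×33, cost 3·79·33 = 7821; cumulative 47637; (T₁ × (T₂ × ((T₃ × T₄) × T₅))): 27×3 by 3×33 → 27×33, cost 27·3·33 = 2673; cumulative 50310. Total 50310.
Difference: |51219 − 50310| = 909.

909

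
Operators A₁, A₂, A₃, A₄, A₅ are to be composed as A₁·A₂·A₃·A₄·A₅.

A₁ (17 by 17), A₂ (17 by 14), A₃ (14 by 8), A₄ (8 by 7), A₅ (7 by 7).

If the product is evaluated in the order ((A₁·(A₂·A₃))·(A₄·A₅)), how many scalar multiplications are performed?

(A₂·A₃): 17×14 by 14×8 → 17×8, cost 17·14·8 = 1904
(A₁·(A₂·A₃)): 17×17 by 17×8 → 17×8, cost 17·17·8 = 2312; cumulative 4216
(A₄·A₅): 8×7 by 7×7 → 8×7, cost 8·7·7 = 392
((A₁·(A₂·A₃))·(A₄·A₅)): 17×8 by 8×7 → 17×7, cost 17·8·7 = 952; cumulative 5560
Total: 5560 scalar multiplications.

5560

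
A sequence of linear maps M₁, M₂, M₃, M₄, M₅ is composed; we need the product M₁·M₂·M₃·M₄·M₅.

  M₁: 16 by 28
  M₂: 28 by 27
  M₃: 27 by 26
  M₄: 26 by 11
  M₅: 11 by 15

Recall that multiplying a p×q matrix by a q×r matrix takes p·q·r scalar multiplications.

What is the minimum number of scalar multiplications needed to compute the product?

23606

Adjacent pairs: M₁M₂ = 16·28·27 = 12096; M₂M₃ = 28·27·26 = 19656; M₃M₄ = 27·26·11 = 7722; M₄M₅ = 26·11·15 = 4290.
Length 3: M₁..M₃: k=1: 0+19656+16·28·26=31304; k=2: 12096+0+16·27·26=23328 → min 23328 | M₂..M₄: k=2: 0+7722+28·27·11=16038; k=3: 19656+0+28·26·11=27664 → min 16038 | M₃..M₅: k=3: 0+4290+27·26·15=14820; k=4: 7722+0+27·11·15=12177 → min 12177.
Length 4: M₁..M₄: k=1: 0+16038+16·28·11=20966; k=2: 12096+7722+16·27·11=24570; k=3: 23328+0+16·26·11=27904 → min 20966 | M₂..M₅: k=2: 0+12177+28·27·15=23517; k=3: 19656+4290+28·26·15=34866; k=4: 16038+0+28·11·15=20658 → min 20658.
Length 5: M₁..M₅: k=1: 0+20658+16·28·15=27378; k=2: 12096+12177+16·27·15=30753; k=3: 23328+4290+16·26·15=33858; k=4: 20966+0+16·11·15=23606 → min 23606.
Optimal order: ((M₁·(M₂·(M₃·M₄)))·M₅) with cost 23606.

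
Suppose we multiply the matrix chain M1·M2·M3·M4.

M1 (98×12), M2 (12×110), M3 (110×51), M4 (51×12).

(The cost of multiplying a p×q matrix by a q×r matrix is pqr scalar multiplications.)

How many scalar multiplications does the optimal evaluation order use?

88776

Adjacent pairs: M1M2 = 98·12·110 = 129360; M2M3 = 12·110·51 = 67320; M3M4 = 110·51·12 = 67320.
Length 3: M1..M3: k=1: 0+67320+98·12·51=127296; k=2: 129360+0+98·110·51=679140 → min 127296 | M2..M4: k=2: 0+67320+12·110·12=83160; k=3: 67320+0+12·51·12=74664 → min 74664.
Length 4: M1..M4: k=1: 0+74664+98·12·12=88776; k=2: 129360+67320+98·110·12=326040; k=3: 127296+0+98·51·12=187272 → min 88776.
Optimal order: (M1·((M2·M3)·M4)) with cost 88776.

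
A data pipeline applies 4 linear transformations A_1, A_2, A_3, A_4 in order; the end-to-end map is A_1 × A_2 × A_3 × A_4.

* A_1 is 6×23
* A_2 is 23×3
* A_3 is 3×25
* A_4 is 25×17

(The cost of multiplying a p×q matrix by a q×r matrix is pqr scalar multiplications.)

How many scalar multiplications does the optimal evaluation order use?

1995

Adjacent pairs: A_1A_2 = 6·23·3 = 414; A_2A_3 = 23·3·25 = 1725; A_3A_4 = 3·25·17 = 1275.
Length 3: A_1..A_3: k=1: 0+1725+6·23·25=5175; k=2: 414+0+6·3·25=864 → min 864 | A_2..A_4: k=2: 0+1275+23·3·17=2448; k=3: 1725+0+23·25·17=11500 → min 2448.
Length 4: A_1..A_4: k=1: 0+2448+6·23·17=4794; k=2: 414+1275+6·3·17=1995; k=3: 864+0+6·25·17=3414 → min 1995.
Optimal order: ((A_1 × A_2) × (A_3 × A_4)) with cost 1995.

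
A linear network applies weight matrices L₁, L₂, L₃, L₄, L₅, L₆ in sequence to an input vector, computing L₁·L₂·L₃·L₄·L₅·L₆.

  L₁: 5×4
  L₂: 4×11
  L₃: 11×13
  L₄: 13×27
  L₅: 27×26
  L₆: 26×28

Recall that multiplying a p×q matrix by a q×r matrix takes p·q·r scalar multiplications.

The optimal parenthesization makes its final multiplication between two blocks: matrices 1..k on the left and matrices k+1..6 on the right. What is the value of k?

Adjacent pairs: L₁L₂ = 5·4·11 = 220; L₂L₃ = 4·11·13 = 572; L₃L₄ = 11·13·27 = 3861; L₄L₅ = 13·27·26 = 9126; L₅L₆ = 27·26·28 = 19656.
Length 3: L₁..L₃: k=1: 0+572+5·4·13=832; k=2: 220+0+5·11·13=935 → min 832 | L₂..L₄: k=2: 0+3861+4·11·27=5049; k=3: 572+0+4·13·27=1976 → min 1976 | L₃..L₅: k=3: 0+9126+11·13·26=12844; k=4: 3861+0+11·27·26=11583 → min 11583 | L₄..L₆: k=4: 0+19656+13·27·28=29484; k=5: 9126+0+13·26·28=18590 → min 18590.
Length 4: L₁..L₄: k=1: 0+1976+5·4·27=2516; k=2: 220+3861+5·11·27=5566; k=3: 832+0+5·13·27=2587 → min 2516 | L₂..L₅: k=2: 0+11583+4·11·26=12727; k=3: 572+9126+4·13·26=11050; k=4: 1976+0+4·27·26=4784 → min 4784 | L₃..L₆: k=3: 0+18590+11·13·28=22594; k=4: 3861+19656+11·27·28=31833; k=5: 11583+0+11·26·28=19591 → min 19591.
Length 5: L₁..L₅: k=1: 0+4784+5·4·26=5304; k=2: 220+11583+5·11·26=13233; k=3: 832+9126+5·13·26=11648; k=4: 2516+0+5·27·26=6026 → min 5304 | L₂..L₆: k=2: 0+19591+4·11·28=20823; k=3: 572+18590+4·13·28=20618; k=4: 1976+19656+4·27·28=24656; k=5: 4784+0+4·26·28=7696 → min 7696.
Top-level splits: k=1: (L₁..L₁)·(L₂..L₆) → 0+7696+5·4·28 = 8256; k=2: (L₁..L₂)·(L₃..L₆) → 220+19591+5·11·28 = 21351; k=3: (L₁..L₃)·(L₄..L₆) → 832+18590+5·13·28 = 21242; k=4: (L₁..L₄)·(L₅..L₆) → 2516+19656+5·27·28 = 25952; k=5: (L₁..L₅)·(L₆..L₆) → 5304+0+5·26·28 = 8944.
Best split is after L₁, i.e. k = 1.

1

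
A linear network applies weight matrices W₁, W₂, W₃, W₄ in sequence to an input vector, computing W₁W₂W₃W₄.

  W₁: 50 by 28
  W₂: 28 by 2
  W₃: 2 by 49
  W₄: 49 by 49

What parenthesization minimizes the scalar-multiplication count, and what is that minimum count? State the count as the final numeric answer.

Adjacent pairs: W₁W₂ = 50·28·2 = 2800; W₂W₃ = 28·2·49 = 2744; W₃W₄ = 2·49·49 = 4802.
Length 3: W₁..W₃: k=1: 0+2744+50·28·49=71344; k=2: 2800+0+50·2·49=7700 → min 7700 | W₂..W₄: k=2: 0+4802+28·2·49=7546; k=3: 2744+0+28·49·49=69972 → min 7546.
Length 4: W₁..W₄: k=1: 0+7546+50·28·49=76146; k=2: 2800+4802+50·2·49=12502; k=3: 7700+0+50·49·49=127750 → min 12502.
Optimal parenthesization: ((W₁W₂)(W₃W₄)) with cost 12502.

12502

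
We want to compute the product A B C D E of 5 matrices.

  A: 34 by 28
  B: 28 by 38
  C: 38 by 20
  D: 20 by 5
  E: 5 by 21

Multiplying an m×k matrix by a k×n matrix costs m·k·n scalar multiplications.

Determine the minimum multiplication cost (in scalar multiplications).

Adjacent pairs: AB = 34·28·38 = 36176; BC = 28·38·20 = 21280; CD = 38·20·5 = 3800; DE = 20·5·21 = 2100.
Length 3: A..C: k=1: 0+21280+34·28·20=40320; k=2: 36176+0+34·38·20=62016 → min 40320 | B..D: k=2: 0+3800+28·38·5=9120; k=3: 21280+0+28·20·5=24080 → min 9120 | C..E: k=3: 0+2100+38·20·21=18060; k=4: 3800+0+38·5·21=7790 → min 7790.
Length 4: A..D: k=1: 0+9120+34·28·5=13880; k=2: 36176+3800+34·38·5=46436; k=3: 40320+0+34·20·5=43720 → min 13880 | B..E: k=2: 0+7790+28·38·21=30134; k=3: 21280+2100+28·20·21=35140; k=4: 9120+0+28·5·21=12060 → min 12060.
Length 5: A..E: k=1: 0+12060+34·28·21=32052; k=2: 36176+7790+34·38·21=71098; k=3: 40320+2100+34·20·21=56700; k=4: 13880+0+34·5·21=17450 → min 17450.
Optimal order: ((A (B (C D))) E) with cost 17450.

17450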